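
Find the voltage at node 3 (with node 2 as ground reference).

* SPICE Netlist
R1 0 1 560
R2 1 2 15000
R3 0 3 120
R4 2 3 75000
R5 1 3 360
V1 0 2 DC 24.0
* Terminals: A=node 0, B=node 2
Nodal analysis, taking node 2 as the 0 V reference.
Source V1 fixes V_0 = 24 V.
KCL at each unknown node (sum of currents leaving = 0; resistances in Ω):
  Node 1: (V_1 - 24)/560 + (V_1 - 0)/15000 + (V_1 - V_3)/360 = 0
  Node 3: (V_3 - 24)/120 + (V_3 - 0)/75000 + (V_3 - V_1)/360 = 0
Collecting terms (coefficients in siemens):
  0.00463·V_1 - 0.002778·V_3 = 0.04286
  0.01112·V_3 - 0.002778·V_1 = 0.2
Determinant D = (0.00463)(0.01112) - (-0.002778)(-0.002778) = 0.00004379
V_1 = [(0.04286)(0.01112) - (-0.002778)(0.2)]/D = 23.57 V
V_3 = [(0.00463)(0.2) - (0.04286)(-0.002778)]/D = 23.86 V
The requested potential is V_3 = 23.86 V.

Final answer: V_3 = 23.86 V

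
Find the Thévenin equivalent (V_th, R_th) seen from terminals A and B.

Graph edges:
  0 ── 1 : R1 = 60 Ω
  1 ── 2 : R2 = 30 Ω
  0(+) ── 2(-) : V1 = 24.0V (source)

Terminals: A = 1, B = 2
Step 1 — V_th is the open-circuit voltage V_A - V_B (nothing connected across the terminals).
Nodal analysis, taking node 2 as the 0 V reference.
Source V1 fixes V_0 = 24 V.
KCL at each unknown node (sum of currents leaving = 0; resistances in Ω):
  Node 1: (V_1 - 24)/60 + (V_1 - 0)/30 = 0
Collecting terms: 0.05 × V_1 = 0.4  =>  V_1 = 8 V
V_th = V_1 - V_2 = 8 - 0 = 8 V
Step 2 — R_th: zero the source — replace V1 by a short circuit (node 2 merges into node 0) — and find the resistance seen between A (node 1) and B (node 0).
Reduce the network between node 1 (A) and node 0 (B) by series/parallel combination:
  Rp1 = R1 ‖ R2 (parallel, both between nodes 0 and 1) = 1/(1/60 + 1/30) = 20 Ω
R_th = 20 Ω

Final answer: V_th = 8 V, R_th = 20 Ω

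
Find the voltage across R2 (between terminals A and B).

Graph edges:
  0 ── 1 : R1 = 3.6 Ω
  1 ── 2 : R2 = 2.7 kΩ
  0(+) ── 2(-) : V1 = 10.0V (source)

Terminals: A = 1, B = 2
R1 and R2 are in series across V1 (node 0 → node 1 → node 2), and the output A–B is taken across R2, so this is a voltage divider.
Series current: I = V1/(R1 + R2) = 10/(3.6 + 2700) = 10/2704 = 0.003699 A
V_R2 = I × R2 = V1 × R2/(R1 + R2) = 10 × 2700/2704 = 9.987 V

Final answer: 9.987 V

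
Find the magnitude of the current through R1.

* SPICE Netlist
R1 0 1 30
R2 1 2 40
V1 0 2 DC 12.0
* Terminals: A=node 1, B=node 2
Nodal analysis, taking node 2 as the 0 V reference.
Source V1 fixes V_0 = 12 V.
KCL at each unknown node (sum of currents leaving = 0; resistances in Ω):
  Node 1: (V_1 - 12)/30 + (V_1 - 0)/40 = 0
Collecting terms: 0.05833 × V_1 = 0.4  =>  V_1 = 6.857 V
I_R1 = (V_0 - V_1)/R1 = (12 - 6.857)/30 = 0.1714 A
|I_R1| = 0.1714 A

Final answer: |I_R1| = 0.1714 A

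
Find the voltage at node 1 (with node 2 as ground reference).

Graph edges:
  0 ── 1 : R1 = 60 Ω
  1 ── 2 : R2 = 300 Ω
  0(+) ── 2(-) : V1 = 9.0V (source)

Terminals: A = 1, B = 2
Nodal analysis, taking node 2 as the 0 V reference.
Source V1 fixes V_0 = 9 V.
KCL at each unknown node (sum of currents leaving = 0; resistances in Ω):
  Node 1: (V_1 - 9)/60 + (V_1 - 0)/300 = 0
Collecting terms: 0.02 × V_1 = 0.15  =>  V_1 = 7.5 V
The requested potential is V_1 = 7.5 V.

Final answer: V_1 = 7.5 V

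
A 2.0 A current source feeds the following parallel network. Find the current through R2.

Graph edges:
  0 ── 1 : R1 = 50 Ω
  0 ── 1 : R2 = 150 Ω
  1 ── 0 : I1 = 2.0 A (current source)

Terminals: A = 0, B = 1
All resistors sit directly between nodes 0 and 1, so they are in parallel and share one voltage V; the full source current 2 A splits among them.
1/R_par = 1/50 + 1/150 = 0.02667 S  =>  R_par = 37.5 Ω
V = I × R_par = 2 × 37.5 = 75 V
I_R2 = V/R2 = 75/150 = 0.5 A

Final answer: 0.5 A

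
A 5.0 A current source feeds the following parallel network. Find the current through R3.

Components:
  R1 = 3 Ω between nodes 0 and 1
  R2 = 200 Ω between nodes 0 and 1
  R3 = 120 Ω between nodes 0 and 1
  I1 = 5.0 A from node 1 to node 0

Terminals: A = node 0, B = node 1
All resistors sit directly between nodes 0 and 1, so they are in parallel and share one voltage V; the full source current 5 A splits among them.
1/R_par = 1/3 + 1/200 + 1/120 = 0.3467 S  =>  R_par = 2.885 Ω
V = I × R_par = 5 × 2.885 = 14.42 V
I_R3 = V/R3 = 14.42/120 = 0.1202 A

Final answer: 0.1202 A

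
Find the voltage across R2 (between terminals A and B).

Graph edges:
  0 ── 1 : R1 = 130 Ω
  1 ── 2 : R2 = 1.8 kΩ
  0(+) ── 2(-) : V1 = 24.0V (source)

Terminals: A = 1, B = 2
R1 and R2 are in series across V1 (node 0 → node 1 → node 2), and the output A–B is taken across R2, so this is a voltage divider.
Series current: I = V1/(R1 + R2) = 24/(130 + 1800) = 24/1930 = 0.01244 A
V_R2 = I × R2 = V1 × R2/(R1 + R2) = 24 × 1800/1930 = 22.38 V

Final answer: 22.38 V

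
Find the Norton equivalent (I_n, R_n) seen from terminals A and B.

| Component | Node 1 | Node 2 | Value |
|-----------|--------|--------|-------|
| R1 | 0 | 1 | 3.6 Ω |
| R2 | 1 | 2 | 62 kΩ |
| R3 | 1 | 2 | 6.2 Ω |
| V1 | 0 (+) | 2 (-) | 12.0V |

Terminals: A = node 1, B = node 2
Find the Thévenin equivalent first; then I_n = V_th/R_th and R_n = R_th.
Step 1 — V_th is the open-circuit voltage V_A - V_B (nothing connected across the terminals).
Nodal analysis, taking node 2 as the 0 V reference.
Source V1 fixes V_0 = 12 V.
KCL at each unknown node (sum of currents leaving = 0; resistances in Ω):
  Node 1: (V_1 - 12)/3.6 + (V_1 - 0)/62000 + (V_1 - 0)/6.2 = 0
Collecting terms: 0.4391 × V_1 = 3.333  =>  V_1 = 7.592 V
V_th = V_1 - V_2 = 7.592 - 0 = 7.592 V
Step 2 — R_th: zero the source — replace V1 by a short circuit (node 2 merges into node 0) — and find the resistance seen between A (node 1) and B (node 0).
Reduce the network between node 1 (A) and node 0 (B) by series/parallel combination:
  Rp1 = R1 ‖ R2 ‖ R3 (parallel, all between nodes 0 and 1) = 1/(1/3.6 + 1/62000 + 1/6.2) = 2.277 Ω
R_th = 2.277 Ω
I_n = V_th/R_th = 7.592/2.277 = 3.333 A, and R_n = R_th = 2.277 Ω

Final answer: I_n = 3.333 A, R_n = 2.277 Ω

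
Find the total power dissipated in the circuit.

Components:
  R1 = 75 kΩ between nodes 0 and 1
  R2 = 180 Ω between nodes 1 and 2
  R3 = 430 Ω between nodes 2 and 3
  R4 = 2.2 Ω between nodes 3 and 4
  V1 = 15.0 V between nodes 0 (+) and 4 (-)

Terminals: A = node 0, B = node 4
Nodal analysis, taking node 4 as the 0 V reference.
Source V1 fixes V_0 = 15 V.
KCL at each unknown node (sum of currents leaving = 0; resistances in Ω):
  Node 1: (V_1 - 15)/75000 + (V_1 - V_2)/180 = 0
  Node 2: (V_2 - V_1)/180 + (V_2 - V_3)/430 = 0
  Node 3: (V_3 - V_2)/430 + (V_3 - 0)/2.2 = 0
Collecting terms (coefficients in siemens):
  0.005569·V_1 - 0.005556·V_2 = 0.0002
  0.007881·V_2 - 0.005556·V_1 - 0.002326·V_3 = 0
  0.4569·V_3 - 0.002326·V_2 = 0
Solving these 3 simultaneous equations (Gaussian elimination) gives:
  V_1 = 0.1214 V, V_2 = 0.08574 V, V_3 = 0.0004364 V
Power in each resistor, P = (ΔV)²/R:
  P_R1 = (15 - 0.1214)²/75000 = 0.002952 W
  P_R2 = (0.1214 - 0.08574)²/180 = 0.000007084 W
  P_R3 = (0.08574 - 0.0004364)²/430 = 0.00001692 W
  P_R4 = (0.0004364 - 0)²/2.2 = 0.00000008658 W
P_total = P_R1 + P_R2 + P_R3 + P_R4 = 0.002976 W

Final answer: 0.002976 W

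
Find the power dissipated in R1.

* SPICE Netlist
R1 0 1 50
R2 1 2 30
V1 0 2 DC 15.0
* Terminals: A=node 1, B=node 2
Nodal analysis, taking node 2 as the 0 V reference.
Source V1 fixes V_0 = 15 V.
KCL at each unknown node (sum of currents leaving = 0; resistances in Ω):
  Node 1: (V_1 - 15)/50 + (V_1 - 0)/30 = 0
Collecting terms: 0.05333 × V_1 = 0.3  =>  V_1 = 5.625 V
I_R1 = (V_0 - V_1)/R1 = (15 - 5.625)/50 = 0.1875 A
P_R1 = I_R1² × R1 = (0.1875)² × 50 = 1.758 W

Final answer: 1.758 W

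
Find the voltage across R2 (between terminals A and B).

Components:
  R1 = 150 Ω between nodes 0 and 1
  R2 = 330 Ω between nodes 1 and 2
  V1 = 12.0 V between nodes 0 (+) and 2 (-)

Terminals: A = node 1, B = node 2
R1 and R2 are in series across V1 (node 0 → node 1 → node 2), and the output A–B is taken across R2, so this is a voltage divider.
Series current: I = V1/(R1 + R2) = 12/(150 + 330) = 12/480 = 0.025 A
V_R2 = I × R2 = V1 × R2/(R1 + R2) = 12 × 330/480 = 8.25 V

Final answer: 8.25 V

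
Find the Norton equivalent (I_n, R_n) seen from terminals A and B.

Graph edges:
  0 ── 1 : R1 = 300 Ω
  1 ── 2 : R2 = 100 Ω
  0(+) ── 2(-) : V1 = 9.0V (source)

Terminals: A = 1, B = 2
Find the Thévenin equivalent first; then I_n = V_th/R_th and R_n = R_th.
Step 1 — V_th is the open-circuit voltage V_A - V_B (nothing connected across the terminals).
Nodal analysis, taking node 2 as the 0 V reference.
Source V1 fixes V_0 = 9 V.
KCL at each unknown node (sum of currents leaving = 0; resistances in Ω):
  Node 1: (V_1 - 9)/300 + (V_1 - 0)/100 = 0
Collecting terms: 0.01333 × V_1 = 0.03  =>  V_1 = 2.25 V
V_th = V_1 - V_2 = 2.25 - 0 = 2.25 V
Step 2 — R_th: zero the source — replace V1 by a short circuit (node 2 merges into node 0) — and find the resistance seen between A (node 1) and B (node 0).
Reduce the network between node 1 (A) and node 0 (B) by series/parallel combination:
  Rp1 = R1 ‖ R2 (parallel, both between nodes 0 and 1) = 1/(1/300 + 1/100) = 75 Ω
R_th = 75 Ω
I_n = V_th/R_th = 2.25/75 = 0.03 A, and R_n = R_th = 75 Ω

Final answer: I_n = 0.03 A, R_n = 75 Ω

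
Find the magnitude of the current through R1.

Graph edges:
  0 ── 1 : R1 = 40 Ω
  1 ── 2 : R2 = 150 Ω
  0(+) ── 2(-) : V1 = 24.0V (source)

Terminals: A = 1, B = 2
Nodal analysis, taking node 2 as the 0 V reference.
Source V1 fixes V_0 = 24 V.
KCL at each unknown node (sum of currents leaving = 0; resistances in Ω):
  Node 1: (V_1 - 24)/40 + (V_1 - 0)/150 = 0
Collecting terms: 0.03167 × V_1 = 0.6  =>  V_1 = 18.95 V
I_R1 = (V_0 - V_1)/R1 = (24 - 18.95)/40 = 0.1263 A
|I_R1| = 0.1263 A

Final answer: |I_R1| = 0.1263 A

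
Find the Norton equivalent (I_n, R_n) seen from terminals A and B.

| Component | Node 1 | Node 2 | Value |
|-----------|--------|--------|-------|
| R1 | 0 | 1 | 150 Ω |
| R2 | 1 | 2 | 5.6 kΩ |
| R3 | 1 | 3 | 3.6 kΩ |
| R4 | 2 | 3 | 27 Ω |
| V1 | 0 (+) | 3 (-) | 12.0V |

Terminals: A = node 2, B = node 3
Find the Thévenin equivalent first; then I_n = V_th/R_th and R_n = R_th.
Step 1 — V_th is the open-circuit voltage V_A - V_B (nothing connected across the terminals).
Nodal analysis, taking node 3 as the 0 V reference.
Source V1 fixes V_0 = 12 V.
KCL at each unknown node (sum of currents leaving = 0; resistances in Ω):
  Node 1: (V_1 - 12)/150 + (V_1 - V_2)/5600 + (V_1 - 0)/3600 = 0
  Node 2: (V_2 - V_1)/5600 + (V_2 - 0)/27 = 0
Collecting terms (coefficients in siemens):
  0.007123·V_1 - 0.0001786·V_2 = 0.08
  0.03722·V_2 - 0.0001786·V_1 = 0
Determinant D = (0.007123)(0.03722) - (-0.0001786)(-0.0001786) = 0.0002651
V_1 = [(0.08)(0.03722) - (-0.0001786)(0)]/D = 11.23 V
V_2 = [(0.007123)(0) - (0.08)(-0.0001786)]/D = 0.0539 V
V_th = V_2 - V_3 = 0.0539 - 0 = 0.0539 V
Step 2 — R_th: zero the source — replace V1 by a short circuit (node 3 merges into node 0) — and find the resistance seen between A (node 2) and B (node 0).
Reduce the network between node 2 (A) and node 0 (B) by series/parallel combination:
  Rp1 = R1 ‖ R3 (parallel, both between nodes 0 and 1) = 1/(1/150 + 1/3600) = 144 Ω
  Rs1 = R2 + Rp1 (series, joined only at node 1) = 5600 + 144 = 5744 Ω
  Rp2 = R4 ‖ Rs1 (parallel, both between nodes 0 and 2) = 1/(1/27 + 1/5744) = 26.87 Ω
R_th = 26.87 Ω
I_n = V_th/R_th = 0.0539/26.87 = 0.002006 A, and R_n = R_th = 26.87 Ω

Final answer: I_n = 0.002006 A, R_n = 26.87 Ω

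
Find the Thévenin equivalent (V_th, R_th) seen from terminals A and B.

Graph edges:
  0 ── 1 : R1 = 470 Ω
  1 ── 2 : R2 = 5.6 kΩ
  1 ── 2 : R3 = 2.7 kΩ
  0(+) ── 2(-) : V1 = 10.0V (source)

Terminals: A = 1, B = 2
Step 1 — V_th is the open-circuit voltage V_A - V_B (nothing connected across the terminals).
Nodal analysis, taking node 2 as the 0 V reference.
Source V1 fixes V_0 = 10 V.
KCL at each unknown node (sum of currents leaving = 0; resistances in Ω):
  Node 1: (V_1 - 10)/470 + (V_1 - 0)/5600 + (V_1 - 0)/2700 = 0
Collecting terms: 0.002677 × V_1 = 0.02128  =>  V_1 = 7.949 V
V_th = V_1 - V_2 = 7.949 - 0 = 7.949 V
Step 2 — R_th: zero the source — replace V1 by a short circuit (node 2 merges into node 0) — and find the resistance seen between A (node 1) and B (node 0).
Reduce the network between node 1 (A) and node 0 (B) by series/parallel combination:
  Rp1 = R1 ‖ R2 ‖ R3 (parallel, all between nodes 0 and 1) = 1/(1/470 + 1/5600 + 1/2700) = 373.6 Ω
R_th = 373.6 Ω

Final answer: V_th = 7.949 V, R_th = 373.6 Ω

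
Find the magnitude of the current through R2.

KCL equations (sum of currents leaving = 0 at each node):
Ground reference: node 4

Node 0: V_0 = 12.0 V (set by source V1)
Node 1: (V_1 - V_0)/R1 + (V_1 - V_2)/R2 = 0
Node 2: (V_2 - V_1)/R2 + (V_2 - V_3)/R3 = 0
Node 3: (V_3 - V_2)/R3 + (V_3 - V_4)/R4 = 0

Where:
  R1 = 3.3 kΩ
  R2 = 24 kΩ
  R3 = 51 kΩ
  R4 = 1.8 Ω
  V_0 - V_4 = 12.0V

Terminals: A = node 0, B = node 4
Nodal analysis, taking node 4 as the 0 V reference.
Source V1 fixes V_0 = 12 V.
KCL at each unknown node (sum of currents leaving = 0; resistances in Ω):
  Node 1: (V_1 - 12)/3300 + (V_1 - V_2)/24000 = 0
  Node 2: (V_2 - V_1)/24000 + (V_2 - V_3)/51000 = 0
  Node 3: (V_3 - V_2)/51000 + (V_3 - 0)/1.8 = 0
Collecting terms (coefficients in siemens):
  0.0003447·V_1 - 0.00004167·V_2 = 0.003636
  0.00006127·V_2 - 0.00004167·V_1 - 0.00001961·V_3 = 0
  0.5556·V_3 - 0.00001961·V_2 = 0
Solving these 3 simultaneous equations (Gaussian elimination) gives:
  V_1 = 11.49 V, V_2 = 7.816 V, V_3 = 0.0002759 V
I_R2 = (V_1 - V_2)/R2 = (11.49 - 7.816)/24000 = 0.0001533 A
|I_R2| = 0.0001533 A

Final answer: |I_R2| = 0.0001533 A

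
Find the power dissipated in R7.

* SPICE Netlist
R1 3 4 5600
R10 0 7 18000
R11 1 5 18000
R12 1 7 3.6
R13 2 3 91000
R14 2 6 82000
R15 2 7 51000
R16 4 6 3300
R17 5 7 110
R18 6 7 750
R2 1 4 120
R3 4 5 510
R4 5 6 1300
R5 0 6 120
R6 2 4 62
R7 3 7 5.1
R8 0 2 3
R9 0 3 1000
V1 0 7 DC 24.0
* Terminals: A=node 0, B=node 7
Nodal analysis, taking node 7 as the 0 V reference.
Source V1 fixes V_0 = 24 V.
KCL at each unknown node (sum of currents leaving = 0; resistances in Ω):
  Node 1: (V_1 - V_4)/120 + (V_1 - V_5)/18000 + (V_1 - 0)/3.6 = 0
  Node 2: (V_2 - V_4)/62 + (V_2 - 24)/3 + (V_2 - V_3)/91000 + (V_2 - V_6)/82000 + (V_2 - 0)/51000 = 0
  Node 3: (V_3 - V_4)/5600 + (V_3 - 0)/5.1 + (V_3 - 24)/1000 + (V_3 - V_2)/91000 = 0
  Node 4: (V_4 - V_3)/5600 + (V_4 - V_1)/120 + (V_4 - V_5)/510 + (V_4 - V_2)/62 + (V_4 - V_6)/3300 = 0
  Node 5: (V_5 - V_4)/510 + (V_5 - V_6)/1300 + (V_5 - V_1)/18000 + (V_5 - 0)/110 = 0
  Node 6: (V_6 - V_5)/1300 + (V_6 - 24)/120 + (V_6 - V_2)/82000 + (V_6 - V_4)/3300 + (V_6 - 0)/750 = 0
Collecting terms (coefficients in siemens):
  0.2862·V_1 - 0.008333·V_4 - 0.00005556·V_5 = 0
  0.3495·V_2 - 0.00001099·V_3 - 0.01613·V_4 - 0.0000122·V_6 = 8
  0.1973·V_3 - 0.00001099·V_2 - 0.0001786·V_4 = 0.024
  0.0269·V_4 - 0.008333·V_1 - 0.01613·V_2 - 0.0001786·V_3 - 0.001961·V_5 - 0.000303·V_6 = 0
  0.01188·V_5 - 0.00005556·V_1 - 0.001961·V_4 - 0.0007692·V_6 = 0
  0.01075·V_6 - 0.0000122·V_2 - 0.000303·V_4 - 0.0007692·V_5 = 0.2
Solving these 6 simultaneous equations (Gaussian elimination) gives:
  V_1 = 0.4303 V, V_2 = 23.57 V, V_3 = 0.1363 V, V_4 = 14.75 V
  V_5 = 3.688 V, V_6 = 19.31 V
I_R7 = (V_3 - V_7)/R7 = (0.1363 - 0)/5.1 = 0.02673 A
P_R7 = I_R7² × R7 = (0.02673)² × 5.1 = 0.003644 W

Final answer: 0.003644 W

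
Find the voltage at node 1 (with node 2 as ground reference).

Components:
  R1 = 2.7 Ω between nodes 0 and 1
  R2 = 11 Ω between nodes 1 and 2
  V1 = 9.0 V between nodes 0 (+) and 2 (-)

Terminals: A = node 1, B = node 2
Nodal analysis, taking node 2 as the 0 V reference.
Source V1 fixes V_0 = 9 V.
KCL at each unknown node (sum of currents leaving = 0; resistances in Ω):
  Node 1: (V_1 - 9)/2.7 + (V_1 - 0)/11 = 0
Collecting terms: 0.4613 × V_1 = 3.333  =>  V_1 = 7.226 V
The requested potential is V_1 = 7.226 V.

Final answer: V_1 = 7.226 V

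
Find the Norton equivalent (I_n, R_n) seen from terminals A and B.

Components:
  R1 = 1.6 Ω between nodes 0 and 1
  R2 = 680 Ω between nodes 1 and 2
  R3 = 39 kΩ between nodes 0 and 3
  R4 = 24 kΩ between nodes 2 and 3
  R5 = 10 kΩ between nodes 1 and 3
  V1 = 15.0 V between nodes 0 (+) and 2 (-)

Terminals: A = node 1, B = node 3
Find the Thévenin equivalent first; then I_n = V_th/R_th and R_n = R_th.
Step 1 — V_th is the open-circuit voltage V_A - V_B (nothing connected across the terminals).
Nodal analysis, taking node 2 as the 0 V reference.
Source V1 fixes V_0 = 15 V.
KCL at each unknown node (sum of currents leaving = 0; resistances in Ω):
  Node 1: (V_1 - 15)/1.6 + (V_1 - 0)/680 + (V_1 - V_3)/10000 = 0
  Node 3: (V_3 - 15)/39000 + (V_3 - 0)/24000 + (V_3 - V_1)/10000 = 0
Collecting terms (coefficients in siemens):
  0.6266·V_1 - 0.0001·V_3 = 9.375
  0.0001673·V_3 - 0.0001·V_1 = 0.0003846
Determinant D = (0.6266)(0.0001673) - (-0.0001)(-0.0001) = 0.0001048
V_1 = [(9.375)(0.0001673) - (-0.0001)(0.0003846)]/D = 14.96 V
V_3 = [(0.6266)(0.0003846) - (9.375)(-0.0001)]/D = 11.24 V
V_th = V_1 - V_3 = 14.96 - 11.24 = 3.721 V
Step 2 — R_th: zero the source — replace V1 by a short circuit (node 2 merges into node 0) — and find the resistance seen between A (node 1) and B (node 3).
Reduce the network between node 1 (A) and node 3 (B) by series/parallel combination:
  Rp1 = R1 ‖ R2 (parallel, both between nodes 0 and 1) = 1/(1/1.6 + 1/680) = 1.596 Ω
  Rp2 = R3 ‖ R4 (parallel, both between nodes 0 and 3) = 1/(1/39000 + 1/24000) = 14860 Ω
  Rs1 = Rp1 + Rp2 (series, joined only at node 0) = 1.596 + 14860 = 14860 Ω
  Rp3 = R5 ‖ Rs1 (parallel, both between nodes 1 and 3) = 1/(1/10000 + 1/14860) = 5977 Ω
R_th = 5.977 kΩ
I_n = V_th/R_th = 3.721/5977 = 0.0006226 A, and R_n = R_th = 5.977 kΩ

Final answer: I_n = 0.0006226 A, R_n = 5.977 kΩ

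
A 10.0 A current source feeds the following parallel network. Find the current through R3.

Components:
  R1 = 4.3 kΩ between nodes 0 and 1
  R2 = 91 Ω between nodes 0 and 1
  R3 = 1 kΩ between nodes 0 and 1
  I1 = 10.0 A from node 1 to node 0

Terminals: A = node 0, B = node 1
All resistors sit directly between nodes 0 and 1, so they are in parallel and share one voltage V; the full source current 10 A splits among them.
1/R_par = 1/4300 + 1/91 + 1/1000 = 0.01222 S  =>  R_par = 81.82 Ω
V = I × R_par = 10 × 81.82 = 818.2 V
I_R3 = V/R3 = 818.2/1000 = 0.8182 A

Final answer: 0.8182 A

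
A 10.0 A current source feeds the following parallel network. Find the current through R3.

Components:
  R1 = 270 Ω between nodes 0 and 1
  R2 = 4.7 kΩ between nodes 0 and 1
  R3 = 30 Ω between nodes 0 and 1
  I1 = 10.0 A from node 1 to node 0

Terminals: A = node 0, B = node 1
All resistors sit directly between nodes 0 and 1, so they are in parallel and share one voltage V; the full source current 10 A splits among them.
1/R_par = 1/270 + 1/4700 + 1/30 = 0.03725 S  =>  R_par = 26.85 Ω
V = I × R_par = 10 × 26.85 = 268.5 V
I_R3 = V/R3 = 268.5/30 = 8.949 A

Final answer: 8.949 A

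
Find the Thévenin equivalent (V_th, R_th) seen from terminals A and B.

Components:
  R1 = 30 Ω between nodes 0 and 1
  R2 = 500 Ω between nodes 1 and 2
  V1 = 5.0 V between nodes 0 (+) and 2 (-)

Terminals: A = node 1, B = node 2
Step 1 — V_th is the open-circuit voltage V_A - V_B (nothing connected across the terminals).
Nodal analysis, taking node 2 as the 0 V reference.
Source V1 fixes V_0 = 5 V.
KCL at each unknown node (sum of currents leaving = 0; resistances in Ω):
  Node 1: (V_1 - 5)/30 + (V_1 - 0)/500 = 0
Collecting terms: 0.03533 × V_1 = 0.1667  =>  V_1 = 4.717 V
V_th = V_1 - V_2 = 4.717 - 0 = 4.717 V
Step 2 — R_th: zero the source — replace V1 by a short circuit (node 2 merges into node 0) — and find the resistance seen between A (node 1) and B (node 0).
Reduce the network between node 1 (A) and node 0 (B) by series/parallel combination:
  Rp1 = R1 ‖ R2 (parallel, both between nodes 0 and 1) = 1/(1/30 + 1/500) = 28.3 Ω
R_th = 28.3 Ω

Final answer: V_th = 4.717 V, R_th = 28.3 Ω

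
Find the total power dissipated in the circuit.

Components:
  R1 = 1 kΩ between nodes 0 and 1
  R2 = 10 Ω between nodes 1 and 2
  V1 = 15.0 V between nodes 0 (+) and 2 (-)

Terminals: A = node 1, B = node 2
Nodal analysis, taking node 2 as the 0 V reference.
Source V1 fixes V_0 = 15 V.
KCL at each unknown node (sum of currents leaving = 0; resistances in Ω):
  Node 1: (V_1 - 15)/1000 + (V_1 - 0)/10 = 0
Collecting terms: 0.101 × V_1 = 0.015  =>  V_1 = 0.1485 V
Power in each resistor, P = (ΔV)²/R:
  P_R1 = (15 - 0.1485)²/1000 = 0.2206 W
  P_R2 = (0.1485 - 0)²/10 = 0.002206 W
P_total = P_R1 + P_R2 = 0.2228 W

Final answer: 0.2228 W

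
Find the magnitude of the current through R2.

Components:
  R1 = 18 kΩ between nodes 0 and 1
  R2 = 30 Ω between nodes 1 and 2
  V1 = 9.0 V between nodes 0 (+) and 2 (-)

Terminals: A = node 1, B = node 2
Nodal analysis, taking node 2 as the 0 V reference.
Source V1 fixes V_0 = 9 V.
KCL at each unknown node (sum of currents leaving = 0; resistances in Ω):
  Node 1: (V_1 - 9)/18000 + (V_1 - 0)/30 = 0
Collecting terms: 0.03339 × V_1 = 0.0005  =>  V_1 = 0.01498 V
I_R2 = (V_1 - V_2)/R2 = (0.01498 - 0)/30 = 0.0004992 A
|I_R2| = 0.0004992 A

Final answer: |I_R2| = 0.0004992 A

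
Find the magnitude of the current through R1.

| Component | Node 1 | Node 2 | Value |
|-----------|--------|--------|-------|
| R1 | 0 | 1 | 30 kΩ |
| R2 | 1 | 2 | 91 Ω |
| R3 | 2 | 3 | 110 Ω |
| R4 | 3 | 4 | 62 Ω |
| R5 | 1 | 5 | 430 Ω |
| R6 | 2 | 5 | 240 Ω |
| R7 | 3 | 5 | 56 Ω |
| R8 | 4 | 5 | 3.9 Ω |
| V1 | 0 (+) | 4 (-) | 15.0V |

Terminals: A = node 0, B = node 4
Nodal analysis, taking node 4 as the 0 V reference.
Source V1 fixes V_0 = 15 V.
KCL at each unknown node (sum of currents leaving = 0; resistances in Ω):
  Node 1: (V_1 - 15)/30000 + (V_1 - V_2)/91 + (V_1 - V_5)/430 = 0
  Node 2: (V_2 - V_1)/91 + (V_2 - V_3)/110 + (V_2 - V_5)/240 = 0
  Node 3: (V_3 - V_2)/110 + (V_3 - 0)/62 + (V_3 - V_5)/56 = 0
  Node 5: (V_5 - V_1)/430 + (V_5 - V_2)/240 + (V_5 - V_3)/56 + (V_5 - 0)/3.9 = 0
Collecting terms (coefficients in siemens):
  0.01335·V_1 - 0.01099·V_2 - 0.002326·V_5 = 0.0005
  0.02425·V_2 - 0.01099·V_1 - 0.009091·V_3 - 0.004167·V_5 = 0
  0.04308·V_3 - 0.009091·V_2 - 0.01786·V_5 = 0
  0.2808·V_5 - 0.002326·V_1 - 0.004167·V_2 - 0.01786·V_3 = 0
Solving these 4 simultaneous equations (Gaussian elimination) gives:
  V_1 = 0.06414 V, V_2 = 0.03209 V, V_3 = 0.007385 V, V_5 = 0.001477 V
I_R1 = (V_0 - V_1)/R1 = (15 - 0.06414)/30000 = 0.0004979 A
|I_R1| = 0.0004979 A

Final answer: |I_R1| = 0.0004979 A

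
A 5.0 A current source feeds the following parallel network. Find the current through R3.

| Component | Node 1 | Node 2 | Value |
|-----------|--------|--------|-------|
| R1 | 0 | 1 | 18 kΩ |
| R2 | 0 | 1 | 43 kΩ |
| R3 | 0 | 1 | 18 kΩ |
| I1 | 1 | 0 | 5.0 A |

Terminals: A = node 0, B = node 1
All resistors sit directly between nodes 0 and 1, so they are in parallel and share one voltage V; the full source current 5 A splits among them.
1/R_par = 1/18000 + 1/43000 + 1/18000 = 0.0001344 S  =>  R_par = 7442 Ω
V = I × R_par = 5 × 7442 = 37210 V
I_R3 = V/R3 = 37210/18000 = 2.067 A

Final answer: 2.067 A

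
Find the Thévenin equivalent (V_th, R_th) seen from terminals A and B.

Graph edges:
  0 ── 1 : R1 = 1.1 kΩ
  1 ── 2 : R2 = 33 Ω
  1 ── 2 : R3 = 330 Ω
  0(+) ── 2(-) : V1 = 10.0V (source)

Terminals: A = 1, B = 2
Step 1 — V_th is the open-circuit voltage V_A - V_B (nothing connected across the terminals).
Nodal analysis, taking node 2 as the 0 V reference.
Source V1 fixes V_0 = 10 V.
KCL at each unknown node (sum of currents leaving = 0; resistances in Ω):
  Node 1: (V_1 - 10)/1100 + (V_1 - 0)/33 + (V_1 - 0)/330 = 0
Collecting terms: 0.03424 × V_1 = 0.009091  =>  V_1 = 0.2655 V
V_th = V_1 - V_2 = 0.2655 - 0 = 0.2655 V
Step 2 — R_th: zero the source — replace V1 by a short circuit (node 2 merges into node 0) — and find the resistance seen between A (node 1) and B (node 0).
Reduce the network between node 1 (A) and node 0 (B) by series/parallel combination:
  Rp1 = R1 ‖ R2 ‖ R3 (parallel, all between nodes 0 and 1) = 1/(1/1100 + 1/33 + 1/330) = 29.2 Ω
R_th = 29.2 Ω

Final answer: V_th = 0.2655 V, R_th = 29.2 Ω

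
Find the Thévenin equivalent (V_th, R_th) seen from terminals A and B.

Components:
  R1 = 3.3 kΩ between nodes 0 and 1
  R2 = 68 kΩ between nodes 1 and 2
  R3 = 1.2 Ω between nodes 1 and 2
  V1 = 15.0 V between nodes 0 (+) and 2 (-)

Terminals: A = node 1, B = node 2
Step 1 — V_th is the open-circuit voltage V_A - V_B (nothing connected across the terminals).
Nodal analysis, taking node 2 as the 0 V reference.
Source V1 fixes V_0 = 15 V.
KCL at each unknown node (sum of currents leaving = 0; resistances in Ω):
  Node 1: (V_1 - 15)/3300 + (V_1 - 0)/68000 + (V_1 - 0)/1.2 = 0
Collecting terms: 0.8337 × V_1 = 0.004545  =>  V_1 = 0.005452 V
V_th = V_1 - V_2 = 0.005452 - 0 = 0.005452 V
Step 2 — R_th: zero the source — replace V1 by a short circuit (node 2 merges into node 0) — and find the resistance seen between A (node 1) and B (node 0).
Reduce the network between node 1 (A) and node 0 (B) by series/parallel combination:
  Rp1 = R1 ‖ R2 ‖ R3 (parallel, all between nodes 0 and 1) = 1/(1/3300 + 1/68000 + 1/1.2) = 1.2 Ω
R_th = 1.2 Ω

Final answer: V_th = 0.005452 V, R_th = 1.2 Ω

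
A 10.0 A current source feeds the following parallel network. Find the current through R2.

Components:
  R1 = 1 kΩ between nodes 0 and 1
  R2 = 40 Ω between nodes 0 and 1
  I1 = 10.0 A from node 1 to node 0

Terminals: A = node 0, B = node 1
All resistors sit directly between nodes 0 and 1, so they are in parallel and share one voltage V; the full source current 10 A splits among them.
1/R_par = 1/1000 + 1/40 = 0.026 S  =>  R_par = 38.46 Ω
V = I × R_par = 10 × 38.46 = 384.6 V
I_R2 = V/R2 = 384.6/40 = 9.615 A

Final answer: 9.615 A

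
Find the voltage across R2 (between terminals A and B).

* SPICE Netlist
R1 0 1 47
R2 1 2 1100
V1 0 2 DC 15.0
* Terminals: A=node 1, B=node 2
R1 and R2 are in series across V1 (node 0 → node 1 → node 2), and the output A–B is taken across R2, so this is a voltage divider.
Series current: I = V1/(R1 + R2) = 15/(47 + 1100) = 15/1147 = 0.01308 A
V_R2 = I × R2 = V1 × R2/(R1 + R2) = 15 × 1100/1147 = 14.39 V

Final answer: 14.39 V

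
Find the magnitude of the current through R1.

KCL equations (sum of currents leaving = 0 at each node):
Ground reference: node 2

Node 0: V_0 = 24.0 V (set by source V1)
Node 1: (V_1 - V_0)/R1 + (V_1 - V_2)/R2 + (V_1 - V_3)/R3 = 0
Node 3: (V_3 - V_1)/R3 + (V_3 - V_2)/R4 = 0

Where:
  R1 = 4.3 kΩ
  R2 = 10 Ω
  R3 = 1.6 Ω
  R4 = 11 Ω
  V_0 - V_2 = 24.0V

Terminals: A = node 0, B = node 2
Nodal analysis, taking node 2 as the 0 V reference.
Source V1 fixes V_0 = 24 V.
KCL at each unknown node (sum of currents leaving = 0; resistances in Ω):
  Node 1: (V_1 - 24)/4300 + (V_1 - 0)/10 + (V_1 - V_3)/1.6 = 0
  Node 3: (V_3 - V_1)/1.6 + (V_3 - 0)/11 = 0
Collecting terms (coefficients in siemens):
  0.7252·V_1 - 0.625·V_3 = 0.005581
  0.7159·V_3 - 0.625·V_1 = 0
Determinant D = (0.7252)(0.7159) - (-0.625)(-0.625) = 0.1286
V_1 = [(0.005581)(0.7159) - (-0.625)(0)]/D = 0.03108 V
V_3 = [(0.7252)(0) - (0.005581)(-0.625)]/D = 0.02713 V
I_R1 = (V_0 - V_1)/R1 = (24 - 0.03108)/4300 = 0.005574 A
|I_R1| = 0.005574 A

Final answer: |I_R1| = 0.005574 A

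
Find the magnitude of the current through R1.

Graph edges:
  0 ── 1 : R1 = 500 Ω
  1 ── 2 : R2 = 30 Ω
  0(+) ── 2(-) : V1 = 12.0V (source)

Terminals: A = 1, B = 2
Nodal analysis, taking node 2 as the 0 V reference.
Source V1 fixes V_0 = 12 V.
KCL at each unknown node (sum of currents leaving = 0; resistances in Ω):
  Node 1: (V_1 - 12)/500 + (V_1 - 0)/30 = 0
Collecting terms: 0.03533 × V_1 = 0.024  =>  V_1 = 0.6792 V
I_R1 = (V_0 - V_1)/R1 = (12 - 0.6792)/500 = 0.02264 A
|I_R1| = 0.02264 A

Final answer: |I_R1| = 0.02264 A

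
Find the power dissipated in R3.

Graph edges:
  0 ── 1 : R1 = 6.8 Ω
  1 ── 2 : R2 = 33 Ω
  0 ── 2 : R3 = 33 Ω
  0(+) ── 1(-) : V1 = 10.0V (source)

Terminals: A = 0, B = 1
Nodal analysis, taking node 1 as the 0 V reference.
Source V1 fixes V_0 = 10 V.
KCL at each unknown node (sum of currents leaving = 0; resistances in Ω):
  Node 2: (V_2 - 0)/33 + (V_2 - 10)/33 = 0
Collecting terms: 0.06061 × V_2 = 0.303  =>  V_2 = 5 V
I_R3 = (V_0 - V_2)/R3 = (10 - 5)/33 = 0.1515 A
P_R3 = I_R3² × R3 = (0.1515)² × 33 = 0.7576 W

Final answer: 0.7576 W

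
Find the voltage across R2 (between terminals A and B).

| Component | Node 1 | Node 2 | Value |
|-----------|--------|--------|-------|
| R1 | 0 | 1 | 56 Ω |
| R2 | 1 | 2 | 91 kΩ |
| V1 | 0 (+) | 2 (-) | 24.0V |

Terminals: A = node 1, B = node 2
R1 and R2 are in series across V1 (node 0 → node 1 → node 2), and the output A–B is taken across R2, so this is a voltage divider.
Series current: I = V1/(R1 + R2) = 24/(56 + 91000) = 24/91060 = 0.0002636 A
V_R2 = I × R2 = V1 × R2/(R1 + R2) = 24 × 91000/91060 = 23.99 V

Final answer: 23.99 V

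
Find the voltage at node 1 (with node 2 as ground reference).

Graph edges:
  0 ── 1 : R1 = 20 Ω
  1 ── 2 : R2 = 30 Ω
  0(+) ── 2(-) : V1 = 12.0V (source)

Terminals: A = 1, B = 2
Nodal analysis, taking node 2 as the 0 V reference.
Source V1 fixes V_0 = 12 V.
KCL at each unknown node (sum of currents leaving = 0; resistances in Ω):
  Node 1: (V_1 - 12)/20 + (V_1 - 0)/30 = 0
Collecting terms: 0.08333 × V_1 = 0.6  =>  V_1 = 7.2 V
The requested potential is V_1 = 7.2 V.

Final answer: V_1 = 7.2 V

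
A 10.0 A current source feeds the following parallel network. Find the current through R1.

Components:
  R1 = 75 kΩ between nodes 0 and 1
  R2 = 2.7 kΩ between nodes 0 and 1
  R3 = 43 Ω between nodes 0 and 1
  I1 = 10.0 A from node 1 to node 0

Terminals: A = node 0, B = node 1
All resistors sit directly between nodes 0 and 1, so they are in parallel and share one voltage V; the full source current 10 A splits among them.
1/R_par = 1/75000 + 1/2700 + 1/43 = 0.02364 S  =>  R_par = 42.3 Ω
V = I × R_par = 10 × 42.3 = 423 V
I_R1 = V/R1 = 423/75000 = 0.00564 A

Final answer: 0.00564 A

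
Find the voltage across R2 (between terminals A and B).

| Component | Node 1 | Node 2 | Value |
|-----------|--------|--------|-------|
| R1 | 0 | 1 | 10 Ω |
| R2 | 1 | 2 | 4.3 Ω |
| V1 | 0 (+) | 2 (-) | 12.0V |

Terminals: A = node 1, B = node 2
R1 and R2 are in series across V1 (node 0 → node 1 → node 2), and the output A–B is taken across R2, so this is a voltage divider.
Series current: I = V1/(R1 + R2) = 12/(10 + 4.3) = 12/14.3 = 0.8392 A
V_R2 = I × R2 = V1 × R2/(R1 + R2) = 12 × 4.3/14.3 = 3.608 V

Final answer: 3.608 V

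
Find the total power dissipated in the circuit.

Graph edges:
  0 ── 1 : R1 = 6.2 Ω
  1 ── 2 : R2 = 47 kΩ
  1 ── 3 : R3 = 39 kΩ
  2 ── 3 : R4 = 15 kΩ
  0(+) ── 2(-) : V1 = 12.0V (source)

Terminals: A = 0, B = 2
Nodal analysis, taking node 2 as the 0 V reference.
Source V1 fixes V_0 = 12 V.
KCL at each unknown node (sum of currents leaving = 0; resistances in Ω):
  Node 1: (V_1 - 12)/6.2 + (V_1 - 0)/47000 + (V_1 - V_3)/39000 = 0
  Node 3: (V_3 - V_1)/39000 + (V_3 - 0)/15000 = 0
Collecting terms (coefficients in siemens):
  0.1613·V_1 - 0.00002564·V_3 = 1.935
  0.00009231·V_3 - 0.00002564·V_1 = 0
Determinant D = (0.1613)(0.00009231) - (-0.00002564)(-0.00002564) = 0.00001489
V_1 = [(1.935)(0.00009231) - (-0.00002564)(0)]/D = 12 V
V_3 = [(0.1613)(0) - (1.935)(-0.00002564)]/D = 3.333 V
Power in each resistor, P = (ΔV)²/R:
  P_R1 = (12 - 12)²/6.2 = 0.000001413 W
  P_R2 = (12 - 0)²/47000 = 0.003062 W
  P_R3 = (12 - 3.333)²/39000 = 0.001925 W
  P_R4 = (0 - 3.333)²/15000 = 0.0007404 W
P_total = P_R1 + P_R2 + P_R3 + P_R4 = 0.005729 W

Final answer: 0.005729 W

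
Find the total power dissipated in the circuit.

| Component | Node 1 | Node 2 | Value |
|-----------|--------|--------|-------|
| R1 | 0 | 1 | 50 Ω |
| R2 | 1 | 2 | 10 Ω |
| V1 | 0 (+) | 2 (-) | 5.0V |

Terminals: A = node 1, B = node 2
Nodal analysis, taking node 2 as the 0 V reference.
Source V1 fixes V_0 = 5 V.
KCL at each unknown node (sum of currents leaving = 0; resistances in Ω):
  Node 1: (V_1 - 5)/50 + (V_1 - 0)/10 = 0
Collecting terms: 0.12 × V_1 = 0.1  =>  V_1 = 0.8333 V
Power in each resistor, P = (ΔV)²/R:
  P_R1 = (5 - 0.8333)²/50 = 0.3472 W
  P_R2 = (0.8333 - 0)²/10 = 0.06944 W
P_total = P_R1 + P_R2 = 0.4167 W

Final answer: 0.4167 W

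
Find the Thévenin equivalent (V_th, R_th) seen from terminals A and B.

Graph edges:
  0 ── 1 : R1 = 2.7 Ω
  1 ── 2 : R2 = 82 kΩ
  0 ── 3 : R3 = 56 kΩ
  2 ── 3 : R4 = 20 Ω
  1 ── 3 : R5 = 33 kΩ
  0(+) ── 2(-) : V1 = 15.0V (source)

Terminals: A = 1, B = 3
Step 1 — V_th is the open-circuit voltage V_A - V_B (nothing connected across the terminals).
Nodal analysis, taking node 2 as the 0 V reference.
Source V1 fixes V_0 = 15 V.
KCL at each unknown node (sum of currents leaving = 0; resistances in Ω):
  Node 1: (V_1 - 15)/2.7 + (V_1 - 0)/82000 + (V_1 - V_3)/33000 = 0
  Node 3: (V_3 - 15)/56000 + (V_3 - 0)/20 + (V_3 - V_1)/33000 = 0
Collecting terms (coefficients in siemens):
  0.3704·V_1 - 0.0000303·V_3 = 5.556
  0.05005·V_3 - 0.0000303·V_1 = 0.0002679
Determinant D = (0.3704)(0.05005) - (-0.0000303)(-0.0000303) = 0.01854
V_1 = [(5.556)(0.05005) - (-0.0000303)(0.0002679)]/D = 15 V
V_3 = [(0.3704)(0.0002679) - (5.556)(-0.0000303)]/D = 0.01443 V
V_th = V_1 - V_3 = 15 - 0.01443 = 14.98 V
Step 2 — R_th: zero the source — replace V1 by a short circuit (node 2 merges into node 0) — and find the resistance seen between A (node 1) and B (node 3).
Reduce the network between node 1 (A) and node 3 (B) by series/parallel combination:
  Rp1 = R1 ‖ R2 (parallel, both between nodes 0 and 1) = 1/(1/2.7 + 1/82000) = 2.7 Ω
  Rp2 = R3 ‖ R4 (parallel, both between nodes 0 and 3) = 1/(1/56000 + 1/20) = 19.99 Ω
  Rs1 = Rp1 + Rp2 (series, joined only at node 0) = 2.7 + 19.99 = 22.69 Ω
  Rp3 = R5 ‖ Rs1 (parallel, both between nodes 1 and 3) = 1/(1/33000 + 1/22.69) = 22.68 Ω
R_th = 22.68 Ω

Final answer: V_th = 14.98 V, R_th = 22.68 Ω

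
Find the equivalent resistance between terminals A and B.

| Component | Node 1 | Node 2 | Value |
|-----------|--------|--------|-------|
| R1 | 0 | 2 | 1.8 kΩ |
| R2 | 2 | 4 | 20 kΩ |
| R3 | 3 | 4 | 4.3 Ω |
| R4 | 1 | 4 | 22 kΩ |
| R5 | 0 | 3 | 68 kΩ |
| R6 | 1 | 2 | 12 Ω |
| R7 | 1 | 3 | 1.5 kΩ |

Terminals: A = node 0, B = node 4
The network is not a plain series/parallel combination. Inject a 1 A test current into terminal A (node 0) and return it from terminal B (node 4); then R_eq = V_A / (1 A).
Nodal analysis, taking node 4 as the 0 V reference.
Current source I_test pushes 1 A into node 0 and draws it out of node 4.
KCL at each unknown node (sum of currents leaving = 0; resistances in Ω):
  Node 0: (V_0 - V_2)/1800 + (V_0 - V_3)/68000 - 1 = 0
  Node 1: (V_1 - 0)/22000 + (V_1 - V_2)/12 + (V_1 - V_3)/1500 = 0
  Node 2: (V_2 - V_0)/1800 + (V_2 - V_1)/12 + (V_2 - 0)/20000 = 0
  Node 3: (V_3 - V_0)/68000 + (V_3 - V_1)/1500 + (V_3 - 0)/4.3 = 0
Collecting terms (coefficients in siemens):
  0.0005703·V_0 - 0.0005556·V_2 - 0.00001471·V_3 = 1
  0.08405·V_1 - 0.08333·V_2 - 0.0006667·V_3 = 0
  0.08394·V_2 - 0.0005556·V_0 - 0.08333·V_1 = 0
  0.2332·V_3 - 0.00001471·V_0 - 0.0006667·V_1 = 0
Solving these 4 simultaneous equations (Gaussian elimination) gives:
  V_0 = 2989 V, V_1 = 1257 V, V_2 = 1268 V, V_3 = 3.782 V
R_eq = V_0 / 1 A = 2989 Ω = 2.989 kΩ

Final answer: 2.989 kΩ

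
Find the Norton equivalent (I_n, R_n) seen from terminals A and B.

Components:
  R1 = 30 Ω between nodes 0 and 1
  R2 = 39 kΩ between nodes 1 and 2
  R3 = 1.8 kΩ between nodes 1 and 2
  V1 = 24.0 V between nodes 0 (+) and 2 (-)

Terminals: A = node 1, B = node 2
Find the Thévenin equivalent first; then I_n = V_th/R_th and R_n = R_th.
Step 1 — V_th is the open-circuit voltage V_A - V_B (nothing connected across the terminals).
Nodal analysis, taking node 2 as the 0 V reference.
Source V1 fixes V_0 = 24 V.
KCL at each unknown node (sum of currents leaving = 0; resistances in Ω):
  Node 1: (V_1 - 24)/30 + (V_1 - 0)/39000 + (V_1 - 0)/1800 = 0
Collecting terms: 0.03391 × V_1 = 0.8  =>  V_1 = 23.59 V
V_th = V_1 - V_2 = 23.59 - 0 = 23.59 V
Step 2 — R_th: zero the source — replace V1 by a short circuit (node 2 merges into node 0) — and find the resistance seen between A (node 1) and B (node 0).
Reduce the network between node 1 (A) and node 0 (B) by series/parallel combination:
  Rp1 = R1 ‖ R2 ‖ R3 (parallel, all between nodes 0 and 1) = 1/(1/30 + 1/39000 + 1/1800) = 29.49 Ω
R_th = 29.49 Ω
I_n = V_th/R_th = 23.59/29.49 = 0.8 A, and R_n = R_th = 29.49 Ω

Final answer: I_n = 0.8 A, R_n = 29.49 Ω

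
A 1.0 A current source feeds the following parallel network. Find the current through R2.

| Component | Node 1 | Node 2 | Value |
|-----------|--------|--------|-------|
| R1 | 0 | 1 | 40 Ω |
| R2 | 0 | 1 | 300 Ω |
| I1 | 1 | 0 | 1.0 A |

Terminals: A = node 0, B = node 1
All resistors sit directly between nodes 0 and 1, so they are in parallel and share one voltage V; the full source current 1 A splits among them.
1/R_par = 1/40 + 1/300 = 0.02833 S  =>  R_par = 35.29 Ω
V = I × R_par = 1 × 35.29 = 35.29 V
I_R2 = V/R2 = 35.29/300 = 0.1176 A

Final answer: 0.1176 A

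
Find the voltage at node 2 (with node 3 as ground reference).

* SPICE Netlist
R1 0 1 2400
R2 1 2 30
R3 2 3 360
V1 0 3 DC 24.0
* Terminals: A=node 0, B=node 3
Nodal analysis, taking node 3 as the 0 V reference.
Source V1 fixes V_0 = 24 V.
KCL at each unknown node (sum of currents leaving = 0; resistances in Ω):
  Node 1: (V_1 - 24)/2400 + (V_1 - V_2)/30 = 0
  Node 2: (V_2 - V_1)/30 + (V_2 - 0)/360 = 0
Collecting terms (coefficients in siemens):
  0.03375·V_1 - 0.03333·V_2 = 0.01
  0.03611·V_2 - 0.03333·V_1 = 0
Determinant D = (0.03375)(0.03611) - (-0.03333)(-0.03333) = 0.0001076
V_1 = [(0.01)(0.03611) - (-0.03333)(0)]/D = 3.355 V
V_2 = [(0.03375)(0) - (0.01)(-0.03333)]/D = 3.097 V
The requested potential is V_2 = 3.097 V.

Final answer: V_2 = 3.097 V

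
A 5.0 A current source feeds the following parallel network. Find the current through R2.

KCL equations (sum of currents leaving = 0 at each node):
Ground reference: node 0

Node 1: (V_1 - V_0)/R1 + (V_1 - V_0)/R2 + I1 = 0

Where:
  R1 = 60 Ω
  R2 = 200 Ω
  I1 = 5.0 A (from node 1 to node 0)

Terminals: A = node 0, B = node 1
All resistors sit directly between nodes 0 and 1, so they are in parallel and share one voltage V; the full source current 5 A splits among them.
1/R_par = 1/60 + 1/200 = 0.02167 S  =>  R_par = 46.15 Ω
V = I × R_par = 5 × 46.15 = 230.8 V
I_R2 = V/R2 = 230.8/200 = 1.154 A

Final answer: 1.154 A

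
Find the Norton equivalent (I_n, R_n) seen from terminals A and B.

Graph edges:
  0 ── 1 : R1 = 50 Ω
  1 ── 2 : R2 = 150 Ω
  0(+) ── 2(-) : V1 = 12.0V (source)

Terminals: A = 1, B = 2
Find the Thévenin equivalent first; then I_n = V_th/R_th and R_n = R_th.
Step 1 — V_th is the open-circuit voltage V_A - V_B (nothing connected across the terminals).
Nodal analysis, taking node 2 as the 0 V reference.
Source V1 fixes V_0 = 12 V.
KCL at each unknown node (sum of currents leaving = 0; resistances in Ω):
  Node 1: (V_1 - 12)/50 + (V_1 - 0)/150 = 0
Collecting terms: 0.02667 × V_1 = 0.24  =>  V_1 = 9 V
V_th = V_1 - V_2 = 9 - 0 = 9 V
Step 2 — R_th: zero the source — replace V1 by a short circuit (node 2 merges into node 0) — and find the resistance seen between A (node 1) and B (node 0).
Reduce the network between node 1 (A) and node 0 (B) by series/parallel combination:
  Rp1 = R1 ‖ R2 (parallel, both between nodes 0 and 1) = 1/(1/50 + 1/150) = 37.5 Ω
R_th = 37.5 Ω
I_n = V_th/R_th = 9/37.5 = 0.24 A, and R_n = R_th = 37.5 Ω

Final answer: I_n = 0.24 A, R_n = 37.5 Ω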